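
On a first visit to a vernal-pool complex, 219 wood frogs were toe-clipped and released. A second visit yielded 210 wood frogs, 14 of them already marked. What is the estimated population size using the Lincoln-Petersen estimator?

N = (219 × 210) / 14 = 45990 / 14 = 3285

N = 3285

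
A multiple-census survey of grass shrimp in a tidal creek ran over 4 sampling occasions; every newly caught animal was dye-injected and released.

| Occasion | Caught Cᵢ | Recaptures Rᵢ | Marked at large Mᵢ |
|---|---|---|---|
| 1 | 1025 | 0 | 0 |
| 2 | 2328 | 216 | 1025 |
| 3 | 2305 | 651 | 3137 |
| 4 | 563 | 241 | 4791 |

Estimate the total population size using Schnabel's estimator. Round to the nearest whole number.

N ≈ 11,114

Σ MᵢCᵢ = 0·1025 + 1025·2328 + 3137·2305 + 4791·563 = 0 + 2386200 + 7230785 + 2697333 = 12314318
Σ Rᵢ = 0 + 216 + 651 + 241 = 1108
N̂ = 12314318 / 1108 ≈ 11114.0 → 11114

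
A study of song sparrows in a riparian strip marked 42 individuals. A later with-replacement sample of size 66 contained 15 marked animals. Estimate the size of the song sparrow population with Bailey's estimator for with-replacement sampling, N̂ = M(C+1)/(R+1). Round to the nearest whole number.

N ≈ 176

N̂ = 42·(66+1)/(15+1) = 42·67/16 = 2814/16 ≈ 175.9 → 176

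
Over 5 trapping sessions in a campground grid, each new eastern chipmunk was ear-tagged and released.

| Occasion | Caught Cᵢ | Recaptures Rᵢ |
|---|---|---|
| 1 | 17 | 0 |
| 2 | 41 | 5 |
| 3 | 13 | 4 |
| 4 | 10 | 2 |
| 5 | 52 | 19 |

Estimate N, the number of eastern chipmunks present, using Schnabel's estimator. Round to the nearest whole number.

N ≈ 188

Marked at large before each occasion: Mᵢ = Σⱼ<ᵢ (Cⱼ − Rⱼ) → M1=0, M2=17, M3=53, M4=62, M5=70
Σ MᵢCᵢ = 0·17 + 17·41 + 53·13 + 62·10 + 70·52 = 0 + 697 + 689 + 620 + 3640 = 5646
Σ Rᵢ = 0 + 5 + 4 + 2 + 19 = 30
N̂ = 5646 / 30 ≈ 188.2 → 188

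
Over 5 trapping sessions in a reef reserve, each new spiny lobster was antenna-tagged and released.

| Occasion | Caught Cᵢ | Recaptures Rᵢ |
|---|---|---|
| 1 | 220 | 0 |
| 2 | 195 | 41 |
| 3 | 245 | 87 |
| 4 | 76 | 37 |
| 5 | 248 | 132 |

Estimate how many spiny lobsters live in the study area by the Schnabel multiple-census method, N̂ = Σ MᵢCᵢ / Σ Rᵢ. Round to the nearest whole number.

Marked at large before each occasion: Mᵢ = Σⱼ<ᵢ (Cⱼ − Rⱼ) → M1=0, M2=220, M3=374, M4=532, M5=571
Σ MᵢCᵢ = 0·220 + 220·195 + 374·245 + 532·76 + 571·248 = 0 + 42900 + 91630 + 40432 + 141608 = 316570
Σ Rᵢ = 0 + 41 + 87 + 37 + 132 = 297
N̂ = 316570 / 297 ≈ 1065.9 → 1066

N ≈ 1066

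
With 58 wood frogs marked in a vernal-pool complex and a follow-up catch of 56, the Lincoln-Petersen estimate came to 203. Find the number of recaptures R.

From N = M·C/R: R = M·C / N = 58·56 / 203 = 3248 / 203 = 16.

R = 16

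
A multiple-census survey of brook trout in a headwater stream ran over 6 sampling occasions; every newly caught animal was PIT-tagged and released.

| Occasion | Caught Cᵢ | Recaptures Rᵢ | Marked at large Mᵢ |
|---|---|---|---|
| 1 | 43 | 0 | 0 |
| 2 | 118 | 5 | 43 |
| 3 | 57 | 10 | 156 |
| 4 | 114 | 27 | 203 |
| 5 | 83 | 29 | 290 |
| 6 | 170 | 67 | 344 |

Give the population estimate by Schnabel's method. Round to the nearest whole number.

N ≈ 867

Σ MᵢCᵢ = 0·43 + 43·118 + 156·57 + 203·114 + 290·83 + 344·170 = 0 + 5074 + 8892 + 23142 + 24070 + 58480 = 119658
Σ Rᵢ = 0 + 5 + 10 + 27 + 29 + 67 = 138
N̂ = 119658 / 138 ≈ 867.1 → 867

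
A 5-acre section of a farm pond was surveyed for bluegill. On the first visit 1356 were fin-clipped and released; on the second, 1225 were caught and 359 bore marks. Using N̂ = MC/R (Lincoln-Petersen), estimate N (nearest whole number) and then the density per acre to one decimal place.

density ≈ 925.4 bluegill per acre

N̂ = 1356·1225/359 = 1661100/359 ≈ 4627.0 → 4627
Density = N̂ / area = 4627 / 5 ≈ 925.40 → 925.4 per acre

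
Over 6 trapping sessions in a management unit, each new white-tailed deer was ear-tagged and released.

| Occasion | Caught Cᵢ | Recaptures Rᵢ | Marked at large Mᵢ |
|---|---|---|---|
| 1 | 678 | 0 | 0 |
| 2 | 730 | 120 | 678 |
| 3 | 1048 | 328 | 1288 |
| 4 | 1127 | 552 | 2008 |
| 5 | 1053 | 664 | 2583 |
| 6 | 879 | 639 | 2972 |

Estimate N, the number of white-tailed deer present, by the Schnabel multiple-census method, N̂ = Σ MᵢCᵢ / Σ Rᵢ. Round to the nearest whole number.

N ≈ 4099

Σ MᵢCᵢ = 0·678 + 678·730 + 1288·1048 + 2008·1127 + 2583·1053 + 2972·879 = 0 + 494940 + 1349824 + 2263016 + 2719899 + 2612388 = 9440067
Σ Rᵢ = 0 + 120 + 328 + 552 + 664 + 639 = 2303
N̂ = 9440067 / 2303 ≈ 4099.0 → 4099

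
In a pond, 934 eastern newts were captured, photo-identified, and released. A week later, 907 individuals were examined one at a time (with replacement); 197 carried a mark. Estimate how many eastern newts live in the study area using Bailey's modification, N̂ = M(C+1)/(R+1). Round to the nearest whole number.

N ≈ 4283

N̂ = 934·(907+1)/(197+1) = 934·908/198 = 848072/198 ≈ 4283.2 → 4283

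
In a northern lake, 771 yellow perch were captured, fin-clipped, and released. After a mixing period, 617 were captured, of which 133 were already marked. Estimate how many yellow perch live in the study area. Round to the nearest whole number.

If marked individuals mix randomly, R/C ≈ M/N, giving N ≈ M·C/R.
N = (771 × 617) / 133 = 475707 / 133 ≈ 3576.7 → 3577

N ≈ 3577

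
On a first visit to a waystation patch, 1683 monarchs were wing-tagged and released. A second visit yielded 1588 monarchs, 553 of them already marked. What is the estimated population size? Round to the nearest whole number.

The marked fraction in the recapture sample should equal the marked fraction in the population: 553/1588 = 1683/N.
N = (1683 × 1588) / 553 = 2672604 / 553 ≈ 4832.9 → 4833

N ≈ 4833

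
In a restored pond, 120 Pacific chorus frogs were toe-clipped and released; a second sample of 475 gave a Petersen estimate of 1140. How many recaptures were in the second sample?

From N = M·C/R: R = M·C / N = 120·475 / 1140 = 57000 / 1140 = 50.

R = 50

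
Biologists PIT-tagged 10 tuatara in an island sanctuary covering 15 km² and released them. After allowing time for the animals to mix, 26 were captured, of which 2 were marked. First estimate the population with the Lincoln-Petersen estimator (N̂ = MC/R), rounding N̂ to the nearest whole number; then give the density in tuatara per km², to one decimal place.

density ≈ 8.7 tuatara per km²

N̂ = 10·26/2 = 260/2 = 130
Density = N̂ / area = 130 / 15 ≈ 8.67 → 8.7 per km²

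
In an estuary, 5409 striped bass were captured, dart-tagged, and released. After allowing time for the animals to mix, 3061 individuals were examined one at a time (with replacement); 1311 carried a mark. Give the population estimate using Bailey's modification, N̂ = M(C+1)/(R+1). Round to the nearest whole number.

N ≈ 12,624

N̂ = 5409·(3061+1)/(1311+1) = 5409·3062/1312 = 16562358/1312 ≈ 12623.7 → 12624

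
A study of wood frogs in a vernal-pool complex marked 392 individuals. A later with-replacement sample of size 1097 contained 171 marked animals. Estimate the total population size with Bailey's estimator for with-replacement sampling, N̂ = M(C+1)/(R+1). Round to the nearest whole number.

N ≈ 2502

N̂ = 392·(1097+1)/(171+1) = 392·1098/172 = 430416/172 ≈ 2502.4 → 2502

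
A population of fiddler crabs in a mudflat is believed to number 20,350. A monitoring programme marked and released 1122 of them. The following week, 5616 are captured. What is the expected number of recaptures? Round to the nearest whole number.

Expected recaptures E[R] = M·C / N.
E[R] = 1122 × 5616 / 20350 = 6301152 / 20350 ≈ 309.6 → 310

expected recaptures ≈ 310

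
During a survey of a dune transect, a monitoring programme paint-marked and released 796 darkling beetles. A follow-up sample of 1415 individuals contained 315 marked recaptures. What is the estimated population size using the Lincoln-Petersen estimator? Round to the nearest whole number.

The marked fraction in the recapture sample should equal the marked fraction in the population: 315/1415 = 796/N.
N = (796 × 1415) / 315 = 1126340 / 315 ≈ 3575.7 → 3576

N ≈ 3576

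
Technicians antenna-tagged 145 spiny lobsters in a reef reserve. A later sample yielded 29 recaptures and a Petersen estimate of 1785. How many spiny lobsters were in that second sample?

C = 357

From N = M·C/R: C = N·R / M = 1785·29 / 145 = 51765 / 145 = 357.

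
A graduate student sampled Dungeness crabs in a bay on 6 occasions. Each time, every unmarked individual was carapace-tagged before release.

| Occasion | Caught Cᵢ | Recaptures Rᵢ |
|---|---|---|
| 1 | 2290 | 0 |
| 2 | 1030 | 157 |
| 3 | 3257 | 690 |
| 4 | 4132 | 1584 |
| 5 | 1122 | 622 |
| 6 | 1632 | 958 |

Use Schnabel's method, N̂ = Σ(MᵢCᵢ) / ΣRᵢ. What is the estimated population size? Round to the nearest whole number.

N ≈ 14,947

Marked at large before each occasion: Mᵢ = Σⱼ<ᵢ (Cⱼ − Rⱼ) → M1=0, M2=2290, M3=3163, M4=5730, M5=8278, M6=8778
Σ MᵢCᵢ = 0·2290 + 2290·1030 + 3163·3257 + 5730·4132 + 8278·1122 + 8778·1632 = 0 + 2358700 + 10301891 + 23676360 + 9287916 + 14325696 = 59950563
Σ Rᵢ = 0 + 157 + 690 + 1584 + 622 + 958 = 4011
N̂ = 59950563 / 4011 ≈ 14946.5 → 14947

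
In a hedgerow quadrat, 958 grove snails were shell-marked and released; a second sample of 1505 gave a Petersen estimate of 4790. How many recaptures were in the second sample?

From N = M·C/R: R = M·C / N = 958·1505 / 4790 = 1441790 / 4790 = 301.

R = 301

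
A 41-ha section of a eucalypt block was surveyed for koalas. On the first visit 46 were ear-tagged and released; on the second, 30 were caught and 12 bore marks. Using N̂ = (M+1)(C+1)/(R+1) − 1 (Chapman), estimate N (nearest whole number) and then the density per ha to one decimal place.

N̂ = 47·31/13 − 1 = 1457/13 − 1 ≈ 111.1 → 111
Density = N̂ / area = 111 / 41 ≈ 2.71 → 2.7 per ha

density ≈ 2.7 koalas per ha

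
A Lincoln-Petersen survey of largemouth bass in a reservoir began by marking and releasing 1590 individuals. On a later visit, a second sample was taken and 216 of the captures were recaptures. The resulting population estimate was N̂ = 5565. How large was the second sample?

C = 756

From N = M·C/R: C = N·R / M = 5565·216 / 1590 = 1202040 / 1590 = 756.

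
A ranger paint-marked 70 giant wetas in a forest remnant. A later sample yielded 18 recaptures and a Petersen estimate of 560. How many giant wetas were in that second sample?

C = 144

From N = M·C/R: C = N·R / M = 560·18 / 70 = 10080 / 70 = 144.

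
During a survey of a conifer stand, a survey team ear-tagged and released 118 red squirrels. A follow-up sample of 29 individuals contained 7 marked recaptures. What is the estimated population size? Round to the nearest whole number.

N ≈ 489

If marked individuals mix randomly, R/C ≈ M/N, giving N ≈ M·C/R.
N = (118 × 29) / 7 = 3422 / 7 ≈ 488.9 → 489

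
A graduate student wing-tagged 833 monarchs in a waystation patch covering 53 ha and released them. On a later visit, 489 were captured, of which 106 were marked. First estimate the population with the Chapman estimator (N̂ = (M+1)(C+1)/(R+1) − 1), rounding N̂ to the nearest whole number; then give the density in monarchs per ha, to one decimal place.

density ≈ 72.0 monarchs per ha

N̂ = 834·490/107 − 1 = 408660/107 − 1 ≈ 3818.3 → 3818
Density = N̂ / area = 3818 / 53 ≈ 72.04 → 72.0 per ha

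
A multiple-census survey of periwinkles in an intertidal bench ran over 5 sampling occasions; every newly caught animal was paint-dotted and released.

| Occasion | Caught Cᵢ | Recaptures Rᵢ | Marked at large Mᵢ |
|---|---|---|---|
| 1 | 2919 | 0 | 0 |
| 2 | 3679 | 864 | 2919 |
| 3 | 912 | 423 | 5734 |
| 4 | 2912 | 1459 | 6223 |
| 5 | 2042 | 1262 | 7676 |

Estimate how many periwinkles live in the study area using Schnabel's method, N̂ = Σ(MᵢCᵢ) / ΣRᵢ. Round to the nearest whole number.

Σ MᵢCᵢ = 0·2919 + 2919·3679 + 5734·912 + 6223·2912 + 7676·2042 = 0 + 10739001 + 5229408 + 18121376 + 15674392 = 49764177
Σ Rᵢ = 0 + 864 + 423 + 1459 + 1262 = 4008
N̂ = 49764177 / 4008 ≈ 12416.2 → 12416

N ≈ 12,416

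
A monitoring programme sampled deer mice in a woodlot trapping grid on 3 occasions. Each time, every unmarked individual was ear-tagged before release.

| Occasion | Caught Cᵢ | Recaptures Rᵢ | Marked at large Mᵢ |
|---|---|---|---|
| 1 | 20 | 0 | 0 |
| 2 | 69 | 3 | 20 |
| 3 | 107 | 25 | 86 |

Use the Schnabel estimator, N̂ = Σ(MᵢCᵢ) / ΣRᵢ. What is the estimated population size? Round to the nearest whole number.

Σ MᵢCᵢ = 0·20 + 20·69 + 86·107 = 0 + 1380 + 9202 = 10582
Σ Rᵢ = 0 + 3 + 25 = 28
N̂ = 10582 / 28 ≈ 377.9 → 378

N ≈ 378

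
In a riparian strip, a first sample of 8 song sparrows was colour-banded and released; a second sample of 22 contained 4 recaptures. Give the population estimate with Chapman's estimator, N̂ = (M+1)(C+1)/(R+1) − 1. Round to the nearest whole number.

N ≈ 40

N̂ = (8+1)(22+1)/(4+1) − 1 = 9·23/5 − 1
= 207/5 − 1 ≈ 41.4 − 1 ≈ 40.4 → 40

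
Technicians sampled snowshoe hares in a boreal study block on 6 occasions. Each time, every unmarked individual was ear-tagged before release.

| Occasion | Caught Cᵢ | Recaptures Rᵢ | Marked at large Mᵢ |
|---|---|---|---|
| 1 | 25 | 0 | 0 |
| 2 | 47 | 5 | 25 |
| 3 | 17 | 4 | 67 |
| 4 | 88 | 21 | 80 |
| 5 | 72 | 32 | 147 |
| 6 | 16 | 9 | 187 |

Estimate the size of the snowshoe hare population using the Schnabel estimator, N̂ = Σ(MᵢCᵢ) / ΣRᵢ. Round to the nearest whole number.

N ≈ 323

Σ MᵢCᵢ = 0·25 + 25·47 + 67·17 + 80·88 + 147·72 + 187·16 = 0 + 1175 + 1139 + 7040 + 10584 + 2992 = 22930
Σ Rᵢ = 0 + 5 + 4 + 21 + 32 + 9 = 71
N̂ = 22930 / 71 ≈ 323.0 → 323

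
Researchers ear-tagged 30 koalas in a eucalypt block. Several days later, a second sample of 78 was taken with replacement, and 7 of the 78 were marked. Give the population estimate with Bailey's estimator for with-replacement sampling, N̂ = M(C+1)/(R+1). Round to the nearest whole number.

N ≈ 296

N̂ = 30·(78+1)/(7+1) = 30·79/8 = 2370/8 ≈ 296.2 → 296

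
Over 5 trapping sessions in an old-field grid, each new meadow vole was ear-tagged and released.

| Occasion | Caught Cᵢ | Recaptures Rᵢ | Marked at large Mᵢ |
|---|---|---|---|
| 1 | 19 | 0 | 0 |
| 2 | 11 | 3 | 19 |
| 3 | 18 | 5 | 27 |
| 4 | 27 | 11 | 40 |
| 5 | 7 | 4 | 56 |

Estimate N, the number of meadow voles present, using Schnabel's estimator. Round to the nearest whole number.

Σ MᵢCᵢ = 0·19 + 19·11 + 27·18 + 40·27 + 56·7 = 0 + 209 + 486 + 1080 + 392 = 2167
Σ Rᵢ = 0 + 3 + 5 + 11 + 4 = 23
N̂ = 2167 / 23 ≈ 94.2 → 94

N ≈ 94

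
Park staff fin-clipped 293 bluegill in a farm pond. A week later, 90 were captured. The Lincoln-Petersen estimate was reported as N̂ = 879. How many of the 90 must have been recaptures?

R = 30

From N = M·C/R: R = M·C / N = 293·90 / 879 = 26370 / 879 = 30.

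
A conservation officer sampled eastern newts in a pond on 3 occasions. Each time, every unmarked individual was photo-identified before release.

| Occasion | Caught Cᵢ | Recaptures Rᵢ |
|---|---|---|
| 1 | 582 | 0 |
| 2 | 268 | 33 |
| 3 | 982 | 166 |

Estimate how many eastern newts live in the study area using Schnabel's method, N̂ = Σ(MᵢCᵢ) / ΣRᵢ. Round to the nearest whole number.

Marked at large before each occasion: Mᵢ = Σⱼ<ᵢ (Cⱼ − Rⱼ) → M1=0, M2=582, M3=817
Σ MᵢCᵢ = 0·582 + 582·268 + 817·982 = 0 + 155976 + 802294 = 958270
Σ Rᵢ = 0 + 33 + 166 = 199
N̂ = 958270 / 199 ≈ 4815.4 → 4815

N ≈ 4815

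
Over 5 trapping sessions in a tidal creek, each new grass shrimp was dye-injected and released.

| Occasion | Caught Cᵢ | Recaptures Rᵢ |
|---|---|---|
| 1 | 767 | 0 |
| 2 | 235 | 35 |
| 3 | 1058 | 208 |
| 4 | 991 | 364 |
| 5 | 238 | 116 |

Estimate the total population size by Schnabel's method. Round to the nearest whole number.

Marked at large before each occasion: Mᵢ = Σⱼ<ᵢ (Cⱼ − Rⱼ) → M1=0, M2=767, M3=967, M4=1817, M5=2444
Σ MᵢCᵢ = 0·767 + 767·235 + 967·1058 + 1817·991 + 2444·238 = 0 + 180245 + 1023086 + 1800647 + 581672 = 3585650
Σ Rᵢ = 0 + 35 + 208 + 364 + 116 = 723
N̂ = 3585650 / 723 ≈ 4959.4 → 4959

N ≈ 4959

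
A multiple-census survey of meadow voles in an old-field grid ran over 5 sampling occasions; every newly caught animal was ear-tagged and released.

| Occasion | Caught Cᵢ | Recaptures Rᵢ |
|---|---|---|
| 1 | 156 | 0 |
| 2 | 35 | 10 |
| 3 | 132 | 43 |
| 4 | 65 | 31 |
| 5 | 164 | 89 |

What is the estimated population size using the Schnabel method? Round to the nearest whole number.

N ≈ 559

Marked at large before each occasion: Mᵢ = Σⱼ<ᵢ (Cⱼ − Rⱼ) → M1=0, M2=156, M3=181, M4=270, M5=304
Σ MᵢCᵢ = 0·156 + 156·35 + 181·132 + 270·65 + 304·164 = 0 + 5460 + 23892 + 17550 + 49856 = 96758
Σ Rᵢ = 0 + 10 + 43 + 31 + 89 = 173
N̂ = 96758 / 173 ≈ 559.3 → 559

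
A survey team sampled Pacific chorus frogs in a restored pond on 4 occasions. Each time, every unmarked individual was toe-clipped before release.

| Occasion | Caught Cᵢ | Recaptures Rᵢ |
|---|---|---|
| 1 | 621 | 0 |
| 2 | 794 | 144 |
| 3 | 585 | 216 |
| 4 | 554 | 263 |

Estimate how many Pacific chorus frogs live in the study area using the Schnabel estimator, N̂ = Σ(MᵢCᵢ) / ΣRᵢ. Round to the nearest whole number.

N ≈ 3443

Marked at large before each occasion: Mᵢ = Σⱼ<ᵢ (Cⱼ − Rⱼ) → M1=0, M2=621, M3=1271, M4=1640
Σ MᵢCᵢ = 0·621 + 621·794 + 1271·585 + 1640·554 = 0 + 493074 + 743535 + 908560 = 2145169
Σ Rᵢ = 0 + 144 + 216 + 263 = 623
N̂ = 2145169 / 623 ≈ 3443.3 → 3443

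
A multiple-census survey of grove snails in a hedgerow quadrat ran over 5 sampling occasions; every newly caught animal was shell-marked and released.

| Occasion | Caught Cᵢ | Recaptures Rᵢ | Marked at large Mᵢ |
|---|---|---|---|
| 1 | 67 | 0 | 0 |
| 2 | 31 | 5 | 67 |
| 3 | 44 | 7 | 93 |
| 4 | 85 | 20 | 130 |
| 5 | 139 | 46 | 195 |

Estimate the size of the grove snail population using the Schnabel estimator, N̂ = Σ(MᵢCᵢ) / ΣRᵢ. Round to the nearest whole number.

N ≈ 568

Σ MᵢCᵢ = 0·67 + 67·31 + 93·44 + 130·85 + 195·139 = 0 + 2077 + 4092 + 11050 + 27105 = 44324
Σ Rᵢ = 0 + 5 + 7 + 20 + 46 = 78
N̂ = 44324 / 78 ≈ 568.3 → 568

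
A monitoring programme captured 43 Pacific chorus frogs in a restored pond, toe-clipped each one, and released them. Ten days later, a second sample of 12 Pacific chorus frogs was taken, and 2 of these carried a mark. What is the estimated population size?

N = (43 × 12) / 2 = 516 / 2 = 258

N = 258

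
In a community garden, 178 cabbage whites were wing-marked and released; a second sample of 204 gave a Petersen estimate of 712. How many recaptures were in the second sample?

R = 51

From N = M·C/R: R = M·C / N = 178·204 / 712 = 36312 / 712 = 51.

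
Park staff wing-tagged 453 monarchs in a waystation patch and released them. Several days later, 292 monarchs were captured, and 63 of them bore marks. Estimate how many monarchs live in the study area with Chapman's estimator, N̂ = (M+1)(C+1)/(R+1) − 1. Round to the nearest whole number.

N̂ = (453+1)(292+1)/(63+1) − 1 = 454·293/64 − 1
= 133022/64 − 1 ≈ 2078.47 − 1 ≈ 2077.47 → 2077

N ≈ 2077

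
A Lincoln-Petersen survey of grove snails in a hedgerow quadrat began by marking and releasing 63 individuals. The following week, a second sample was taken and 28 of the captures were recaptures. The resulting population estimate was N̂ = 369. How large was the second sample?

C = 164

From N = M·C/R: C = N·R / M = 369·28 / 63 = 10332 / 63 = 164.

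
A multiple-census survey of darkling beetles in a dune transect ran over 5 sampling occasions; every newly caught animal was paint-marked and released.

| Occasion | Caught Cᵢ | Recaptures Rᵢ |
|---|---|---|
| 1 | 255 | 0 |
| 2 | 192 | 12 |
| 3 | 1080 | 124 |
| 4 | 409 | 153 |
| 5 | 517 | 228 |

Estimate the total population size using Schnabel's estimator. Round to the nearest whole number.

N ≈ 3751

Marked at large before each occasion: Mᵢ = Σⱼ<ᵢ (Cⱼ − Rⱼ) → M1=0, M2=255, M3=435, M4=1391, M5=1647
Σ MᵢCᵢ = 0·255 + 255·192 + 435·1080 + 1391·409 + 1647·517 = 0 + 48960 + 469800 + 568919 + 851499 = 1939178
Σ Rᵢ = 0 + 12 + 124 + 153 + 228 = 517
N̂ = 1939178 / 517 ≈ 3750.8 → 3751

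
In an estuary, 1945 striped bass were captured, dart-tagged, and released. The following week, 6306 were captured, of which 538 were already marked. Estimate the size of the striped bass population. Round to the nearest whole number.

N ≈ 22,798

If marked individuals mix randomly, R/C ≈ M/N, giving N ≈ M·C/R.
N = (1945 × 6306) / 538 = 12265170 / 538 ≈ 22797.7 → 22798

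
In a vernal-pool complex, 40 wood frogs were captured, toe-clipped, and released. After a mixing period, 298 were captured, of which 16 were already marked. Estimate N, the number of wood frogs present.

N = (40 × 298) / 16 = 11920 / 16 = 745

N = 745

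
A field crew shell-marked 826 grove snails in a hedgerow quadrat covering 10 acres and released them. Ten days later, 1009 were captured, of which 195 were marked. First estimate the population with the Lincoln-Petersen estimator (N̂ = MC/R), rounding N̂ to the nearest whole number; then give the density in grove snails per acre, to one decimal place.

N̂ = 826·1009/195 = 833434/195 ≈ 4274.0 → 4274
Density = N̂ / area = 4274 / 10 ≈ 427.40 → 427.4 per acre

density ≈ 427.4 grove snails per acre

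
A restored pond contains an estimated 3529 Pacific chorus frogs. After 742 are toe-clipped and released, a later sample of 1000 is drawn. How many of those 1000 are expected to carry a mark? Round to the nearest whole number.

expected recaptures ≈ 210

Expected recaptures E[R] = M·C / N.
E[R] = 742 × 1000 / 3529 = 742000 / 3529 ≈ 210.3 → 210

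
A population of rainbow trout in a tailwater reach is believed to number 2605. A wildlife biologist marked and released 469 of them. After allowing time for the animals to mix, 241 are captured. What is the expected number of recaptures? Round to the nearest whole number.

expected recaptures ≈ 43

The marked fraction of the population is 469/2605, so in a sample of 241 expect C·(M/N) marked.
E[R] = 469 × 241 / 2605 = 113029 / 2605 ≈ 43.4 → 43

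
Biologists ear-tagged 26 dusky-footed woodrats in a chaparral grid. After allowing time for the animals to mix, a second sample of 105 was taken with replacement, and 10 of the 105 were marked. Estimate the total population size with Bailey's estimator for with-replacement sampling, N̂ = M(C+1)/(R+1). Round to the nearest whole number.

N ≈ 251

N̂ = 26·(105+1)/(10+1) = 26·106/11 = 2756/11 ≈ 250.5 → 251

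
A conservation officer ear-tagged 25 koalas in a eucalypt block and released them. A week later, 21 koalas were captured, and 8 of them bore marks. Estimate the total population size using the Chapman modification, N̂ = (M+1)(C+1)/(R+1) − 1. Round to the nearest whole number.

N ≈ 63

N̂ = (25+1)(21+1)/(8+1) − 1 = 26·22/9 − 1
= 572/9 − 1 ≈ 63.6 − 1 ≈ 62.6 → 63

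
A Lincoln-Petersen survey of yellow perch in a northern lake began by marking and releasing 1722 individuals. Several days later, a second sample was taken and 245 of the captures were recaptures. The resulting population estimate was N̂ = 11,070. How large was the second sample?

C = 1575

From N = M·C/R: C = N·R / M = 11070·245 / 1722 = 2712150 / 1722 = 1575.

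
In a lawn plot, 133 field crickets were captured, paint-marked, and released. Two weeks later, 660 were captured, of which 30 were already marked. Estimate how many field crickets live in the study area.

If marked individuals mix randomly, R/C ≈ M/N, giving N ≈ M·C/R.
N = (133 × 660) / 30 = 87780 / 30 = 2926

N = 2926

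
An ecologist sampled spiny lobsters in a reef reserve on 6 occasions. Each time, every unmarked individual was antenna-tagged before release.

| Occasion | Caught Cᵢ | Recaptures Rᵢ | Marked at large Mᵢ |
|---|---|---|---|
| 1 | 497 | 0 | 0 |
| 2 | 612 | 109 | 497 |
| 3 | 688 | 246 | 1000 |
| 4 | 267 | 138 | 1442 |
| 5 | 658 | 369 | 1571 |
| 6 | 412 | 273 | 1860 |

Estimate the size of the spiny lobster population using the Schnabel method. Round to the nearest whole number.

N ≈ 2799

Σ MᵢCᵢ = 0·497 + 497·612 + 1000·688 + 1442·267 + 1571·658 + 1860·412 = 0 + 304164 + 688000 + 385014 + 1033718 + 766320 = 3177216
Σ Rᵢ = 0 + 109 + 246 + 138 + 369 + 273 = 1135
N̂ = 3177216 / 1135 ≈ 2799.3 → 2799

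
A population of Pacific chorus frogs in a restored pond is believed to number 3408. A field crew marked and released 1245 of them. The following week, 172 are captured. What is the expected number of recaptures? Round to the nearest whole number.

expected recaptures ≈ 63

The marked fraction of the population is 1245/3408, so in a sample of 172 expect C·(M/N) marked.
E[R] = 1245 × 172 / 3408 = 214140 / 3408 ≈ 62.8 → 63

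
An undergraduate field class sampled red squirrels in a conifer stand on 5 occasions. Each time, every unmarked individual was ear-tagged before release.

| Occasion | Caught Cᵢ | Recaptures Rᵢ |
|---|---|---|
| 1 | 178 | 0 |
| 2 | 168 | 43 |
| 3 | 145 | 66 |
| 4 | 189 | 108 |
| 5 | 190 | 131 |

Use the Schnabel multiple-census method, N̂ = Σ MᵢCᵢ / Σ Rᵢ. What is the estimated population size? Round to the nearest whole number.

Marked at large before each occasion: Mᵢ = Σⱼ<ᵢ (Cⱼ − Rⱼ) → M1=0, M2=178, M3=303, M4=382, M5=463
Σ MᵢCᵢ = 0·178 + 178·168 + 303·145 + 382·189 + 463·190 = 0 + 29904 + 43935 + 72198 + 87970 = 234007
Σ Rᵢ = 0 + 43 + 66 + 108 + 131 = 348
N̂ = 234007 / 348 ≈ 672.4 → 672

N ≈ 672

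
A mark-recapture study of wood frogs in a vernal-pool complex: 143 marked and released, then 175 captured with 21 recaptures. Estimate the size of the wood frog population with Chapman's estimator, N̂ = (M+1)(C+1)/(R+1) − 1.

N̂ = (143+1)(175+1)/(21+1) − 1 = 144·176/22 − 1
= 25344/22 − 1 = 1152 − 1 = 1151

N = 1151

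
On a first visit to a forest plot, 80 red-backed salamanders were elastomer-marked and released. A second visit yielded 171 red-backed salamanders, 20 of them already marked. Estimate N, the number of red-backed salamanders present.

N = 684

N = (80 × 171) / 20 = 13680 / 20 = 684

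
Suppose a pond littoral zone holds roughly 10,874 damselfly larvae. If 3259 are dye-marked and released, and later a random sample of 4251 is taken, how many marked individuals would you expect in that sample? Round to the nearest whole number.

expected recaptures ≈ 1274

Expected recaptures E[R] = M·C / N.
E[R] = 3259 × 4251 / 10874 = 13854009 / 10874 ≈ 1274.0 → 1274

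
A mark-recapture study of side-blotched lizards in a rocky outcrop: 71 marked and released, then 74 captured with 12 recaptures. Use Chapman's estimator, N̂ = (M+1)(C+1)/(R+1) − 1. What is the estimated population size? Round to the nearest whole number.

N ≈ 414

N̂ = (71+1)(74+1)/(12+1) − 1 = 72·75/13 − 1
= 5400/13 − 1 ≈ 415.4 − 1 ≈ 414.4 → 414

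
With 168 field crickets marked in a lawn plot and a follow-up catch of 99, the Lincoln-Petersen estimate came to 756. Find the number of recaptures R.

R = 22

From N = M·C/R: R = M·C / N = 168·99 / 756 = 16632 / 756 = 22.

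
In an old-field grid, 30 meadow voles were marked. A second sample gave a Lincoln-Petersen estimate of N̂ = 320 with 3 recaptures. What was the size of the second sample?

From N = M·C/R: C = N·R / M = 320·3 / 30 = 960 / 30 = 32.

C = 32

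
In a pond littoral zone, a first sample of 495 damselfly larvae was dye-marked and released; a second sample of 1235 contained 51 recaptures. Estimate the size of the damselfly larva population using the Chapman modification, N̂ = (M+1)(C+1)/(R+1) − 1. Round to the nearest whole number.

N̂ = (495+1)(1235+1)/(51+1) − 1 = 496·1236/52 − 1
= 613056/52 − 1 ≈ 11789.5 − 1 ≈ 11788.5 → 11789

N ≈ 11,789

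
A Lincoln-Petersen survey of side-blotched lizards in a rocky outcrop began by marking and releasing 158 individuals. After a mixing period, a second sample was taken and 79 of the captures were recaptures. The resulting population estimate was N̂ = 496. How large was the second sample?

From N = M·C/R: C = N·R / M = 496·79 / 158 = 39184 / 158 = 248.

C = 248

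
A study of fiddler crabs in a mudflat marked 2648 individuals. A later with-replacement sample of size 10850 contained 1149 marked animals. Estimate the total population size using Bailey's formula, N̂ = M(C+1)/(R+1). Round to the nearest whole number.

N̂ = 2648·(10850+1)/(1149+1) = 2648·10851/1150 = 28733448/1150 ≈ 24985.6 → 24986

N ≈ 24,986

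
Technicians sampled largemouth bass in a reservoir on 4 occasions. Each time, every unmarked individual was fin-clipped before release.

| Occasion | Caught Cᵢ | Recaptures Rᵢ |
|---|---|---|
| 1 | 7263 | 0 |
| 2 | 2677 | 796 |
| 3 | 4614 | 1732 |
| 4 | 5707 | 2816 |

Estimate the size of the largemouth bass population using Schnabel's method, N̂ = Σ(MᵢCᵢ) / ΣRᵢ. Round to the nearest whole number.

N ≈ 24,376

Marked at large before each occasion: Mᵢ = Σⱼ<ᵢ (Cⱼ − Rⱼ) → M1=0, M2=7263, M3=9144, M4=12026
Σ MᵢCᵢ = 0·7263 + 7263·2677 + 9144·4614 + 12026·5707 = 0 + 19443051 + 42190416 + 68632382 = 130265849
Σ Rᵢ = 0 + 796 + 1732 + 2816 = 5344
N̂ = 130265849 / 5344 ≈ 24376.1 → 24376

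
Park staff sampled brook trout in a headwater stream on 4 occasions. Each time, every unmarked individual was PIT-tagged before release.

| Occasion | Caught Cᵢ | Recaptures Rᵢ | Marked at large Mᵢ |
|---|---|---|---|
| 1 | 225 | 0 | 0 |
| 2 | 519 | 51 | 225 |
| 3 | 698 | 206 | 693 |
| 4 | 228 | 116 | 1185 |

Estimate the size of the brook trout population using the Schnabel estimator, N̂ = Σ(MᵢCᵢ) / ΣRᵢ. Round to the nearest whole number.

Σ MᵢCᵢ = 0·225 + 225·519 + 693·698 + 1185·228 = 0 + 116775 + 483714 + 270180 = 870669
Σ Rᵢ = 0 + 51 + 206 + 116 = 373
N̂ = 870669 / 373 ≈ 2334.2 → 2334

N ≈ 2334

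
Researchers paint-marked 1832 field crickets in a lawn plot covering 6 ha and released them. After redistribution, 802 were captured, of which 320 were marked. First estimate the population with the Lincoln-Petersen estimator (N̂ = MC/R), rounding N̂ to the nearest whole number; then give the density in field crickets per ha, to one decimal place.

density ≈ 765.2 field crickets per ha

N̂ = 1832·802/320 = 1469264/320 ≈ 4591.4 → 4591
Density = N̂ / area = 4591 / 6 ≈ 765.17 → 765.2 per ha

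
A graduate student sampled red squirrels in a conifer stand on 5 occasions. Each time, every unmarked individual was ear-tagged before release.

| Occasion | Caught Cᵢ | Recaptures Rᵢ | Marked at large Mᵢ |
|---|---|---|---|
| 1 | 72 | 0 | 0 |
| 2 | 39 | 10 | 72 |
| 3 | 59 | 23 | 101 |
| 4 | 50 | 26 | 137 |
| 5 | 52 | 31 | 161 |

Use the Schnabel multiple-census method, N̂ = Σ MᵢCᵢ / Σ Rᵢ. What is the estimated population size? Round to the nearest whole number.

Σ MᵢCᵢ = 0·72 + 72·39 + 101·59 + 137·50 + 161·52 = 0 + 2808 + 5959 + 6850 + 8372 = 23989
Σ Rᵢ = 0 + 10 + 23 + 26 + 31 = 90
N̂ = 23989 / 90 ≈ 266.5 → 267

N ≈ 267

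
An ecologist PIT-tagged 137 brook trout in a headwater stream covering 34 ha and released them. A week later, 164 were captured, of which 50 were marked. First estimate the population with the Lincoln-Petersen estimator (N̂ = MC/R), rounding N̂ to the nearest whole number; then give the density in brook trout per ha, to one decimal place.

density ≈ 13.2 brook trout per ha

N̂ = 137·164/50 = 22468/50 ≈ 449.4 → 449
Density = N̂ / area = 449 / 34 ≈ 13.21 → 13.2 per ha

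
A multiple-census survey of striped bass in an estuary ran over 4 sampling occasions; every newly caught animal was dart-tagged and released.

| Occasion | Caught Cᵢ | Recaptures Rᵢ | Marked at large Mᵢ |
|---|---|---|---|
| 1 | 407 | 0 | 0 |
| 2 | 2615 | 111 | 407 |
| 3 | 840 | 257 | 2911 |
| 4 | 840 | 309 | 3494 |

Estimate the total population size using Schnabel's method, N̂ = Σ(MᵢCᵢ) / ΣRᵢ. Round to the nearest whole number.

N ≈ 9519

Σ MᵢCᵢ = 0·407 + 407·2615 + 2911·840 + 3494·840 = 0 + 1064305 + 2445240 + 2934960 = 6444505
Σ Rᵢ = 0 + 111 + 257 + 309 = 677
N̂ = 6444505 / 677 ≈ 9519.2 → 9519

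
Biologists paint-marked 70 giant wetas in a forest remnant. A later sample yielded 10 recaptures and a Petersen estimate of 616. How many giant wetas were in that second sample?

From N = M·C/R: C = N·R / M = 616·10 / 70 = 6160 / 70 = 88.

C = 88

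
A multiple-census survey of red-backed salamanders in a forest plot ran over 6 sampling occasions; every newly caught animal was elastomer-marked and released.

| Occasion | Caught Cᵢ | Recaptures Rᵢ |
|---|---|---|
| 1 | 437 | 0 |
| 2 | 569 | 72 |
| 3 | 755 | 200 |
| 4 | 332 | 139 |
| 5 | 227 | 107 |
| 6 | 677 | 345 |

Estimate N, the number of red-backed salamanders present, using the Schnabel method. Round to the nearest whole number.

N ≈ 3534

Marked at large before each occasion: Mᵢ = Σⱼ<ᵢ (Cⱼ − Rⱼ) → M1=0, M2=437, M3=934, M4=1489, M5=1682, M6=1802
Σ MᵢCᵢ = 0·437 + 437·569 + 934·755 + 1489·332 + 1682·227 + 1802·677 = 0 + 248653 + 705170 + 494348 + 381814 + 1219954 = 3049939
Σ Rᵢ = 0 + 72 + 200 + 139 + 107 + 345 = 863
N̂ = 3049939 / 863 ≈ 3534.1 → 3534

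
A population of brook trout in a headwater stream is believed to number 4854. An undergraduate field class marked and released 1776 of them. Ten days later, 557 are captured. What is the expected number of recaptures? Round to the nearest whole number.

expected recaptures ≈ 204

The marked fraction of the population is 1776/4854, so in a sample of 557 expect C·(M/N) marked.
E[R] = 1776 × 557 / 4854 = 989232 / 4854 ≈ 203.8 → 204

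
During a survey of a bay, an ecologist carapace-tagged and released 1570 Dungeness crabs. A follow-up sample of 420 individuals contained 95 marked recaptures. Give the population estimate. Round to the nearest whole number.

N ≈ 6941

N = (1570 × 420) / 95 = 659400 / 95 ≈ 6941.1 → 6941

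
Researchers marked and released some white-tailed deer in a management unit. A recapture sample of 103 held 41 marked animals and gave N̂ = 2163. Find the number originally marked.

From N = M·C/R: M = N·R / C = 2163·41 / 103 = 88683 / 103 = 861.

M = 861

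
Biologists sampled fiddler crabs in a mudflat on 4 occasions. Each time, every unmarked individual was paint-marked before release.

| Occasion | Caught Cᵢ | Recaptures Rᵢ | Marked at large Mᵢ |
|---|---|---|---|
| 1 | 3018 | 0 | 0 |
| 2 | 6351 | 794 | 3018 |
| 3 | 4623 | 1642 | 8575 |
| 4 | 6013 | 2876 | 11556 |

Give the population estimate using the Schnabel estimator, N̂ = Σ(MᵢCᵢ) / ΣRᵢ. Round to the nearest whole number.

Σ MᵢCᵢ = 0·3018 + 3018·6351 + 8575·4623 + 11556·6013 = 0 + 19167318 + 39642225 + 69486228 = 128295771
Σ Rᵢ = 0 + 794 + 1642 + 2876 = 5312
N̂ = 128295771 / 5312 ≈ 24152.1 → 24152

N ≈ 24,152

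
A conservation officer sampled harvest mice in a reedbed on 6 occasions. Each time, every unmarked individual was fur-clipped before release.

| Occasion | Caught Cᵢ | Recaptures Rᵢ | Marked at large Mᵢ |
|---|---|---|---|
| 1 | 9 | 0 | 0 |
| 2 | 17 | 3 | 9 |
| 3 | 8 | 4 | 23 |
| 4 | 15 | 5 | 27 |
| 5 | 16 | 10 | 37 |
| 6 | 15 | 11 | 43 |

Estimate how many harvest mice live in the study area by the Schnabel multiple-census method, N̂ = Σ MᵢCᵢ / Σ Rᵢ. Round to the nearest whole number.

N ≈ 60

Σ MᵢCᵢ = 0·9 + 9·17 + 23·8 + 27·15 + 37·16 + 43·15 = 0 + 153 + 184 + 405 + 592 + 645 = 1979
Σ Rᵢ = 0 + 3 + 4 + 5 + 10 + 11 = 33
N̂ = 1979 / 33 ≈ 60.0 → 60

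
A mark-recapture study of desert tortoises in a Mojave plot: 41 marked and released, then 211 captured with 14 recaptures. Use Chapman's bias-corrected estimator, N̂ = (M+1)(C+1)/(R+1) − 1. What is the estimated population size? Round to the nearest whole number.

N ≈ 593

N̂ = (41+1)(211+1)/(14+1) − 1 = 42·212/15 − 1
= 8904/15 − 1 ≈ 593.6 − 1 ≈ 592.6 → 593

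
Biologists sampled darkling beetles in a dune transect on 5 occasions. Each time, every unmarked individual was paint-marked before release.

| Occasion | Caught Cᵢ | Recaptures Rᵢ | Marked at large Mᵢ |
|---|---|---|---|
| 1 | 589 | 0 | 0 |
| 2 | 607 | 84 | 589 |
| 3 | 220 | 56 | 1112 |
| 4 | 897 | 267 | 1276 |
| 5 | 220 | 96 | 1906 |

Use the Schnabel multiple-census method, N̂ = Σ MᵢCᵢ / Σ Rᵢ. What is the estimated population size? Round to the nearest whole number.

N ≈ 4306

Σ MᵢCᵢ = 0·589 + 589·607 + 1112·220 + 1276·897 + 1906·220 = 0 + 357523 + 244640 + 1144572 + 419320 = 2166055
Σ Rᵢ = 0 + 84 + 56 + 267 + 96 = 503
N̂ = 2166055 / 503 ≈ 4306.3 → 4306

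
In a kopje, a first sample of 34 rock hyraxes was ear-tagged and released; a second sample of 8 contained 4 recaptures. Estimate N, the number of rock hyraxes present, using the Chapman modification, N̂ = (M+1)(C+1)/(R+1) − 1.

N̂ = (34+1)(8+1)/(4+1) − 1 = 35·9/5 − 1
= 315/5 − 1 = 63 − 1 = 62

N = 62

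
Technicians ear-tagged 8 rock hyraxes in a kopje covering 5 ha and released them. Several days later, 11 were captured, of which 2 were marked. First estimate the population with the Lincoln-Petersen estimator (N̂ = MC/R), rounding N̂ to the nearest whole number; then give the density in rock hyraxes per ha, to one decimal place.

density ≈ 8.8 rock hyraxes per ha

N̂ = 8·11/2 = 88/2 = 44
Density = N̂ / area = 44 / 5 ≈ 8.80 → 8.8 per ha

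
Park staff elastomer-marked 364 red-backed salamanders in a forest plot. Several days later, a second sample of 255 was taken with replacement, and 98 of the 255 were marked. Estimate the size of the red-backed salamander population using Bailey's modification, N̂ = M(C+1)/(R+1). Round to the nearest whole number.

N̂ = 364·(255+1)/(98+1) = 364·256/99 = 93184/99 ≈ 941.3 → 941

N ≈ 941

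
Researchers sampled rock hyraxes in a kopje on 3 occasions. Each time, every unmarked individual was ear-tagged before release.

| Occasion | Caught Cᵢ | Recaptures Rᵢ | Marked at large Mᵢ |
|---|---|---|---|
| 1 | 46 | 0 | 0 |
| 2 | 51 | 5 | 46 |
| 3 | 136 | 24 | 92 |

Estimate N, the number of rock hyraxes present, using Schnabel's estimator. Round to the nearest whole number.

Σ MᵢCᵢ = 0·46 + 46·51 + 92·136 = 0 + 2346 + 12512 = 14858
Σ Rᵢ = 0 + 5 + 24 = 29
N̂ = 14858 / 29 ≈ 512.3 → 512

N ≈ 512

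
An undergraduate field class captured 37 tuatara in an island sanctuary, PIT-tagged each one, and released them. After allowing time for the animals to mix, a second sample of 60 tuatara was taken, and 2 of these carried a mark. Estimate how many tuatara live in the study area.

The marked fraction in the recapture sample should equal the marked fraction in the population: 2/60 = 37/N.
N = (37 × 60) / 2 = 2220 / 2 = 1110

N = 1110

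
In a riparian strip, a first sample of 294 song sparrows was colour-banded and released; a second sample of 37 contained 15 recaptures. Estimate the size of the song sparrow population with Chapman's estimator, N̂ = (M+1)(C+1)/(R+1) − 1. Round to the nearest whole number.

N ≈ 700

N̂ = (294+1)(37+1)/(15+1) − 1 = 295·38/16 − 1
= 11210/16 − 1 ≈ 700.6 − 1 ≈ 699.6 → 700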